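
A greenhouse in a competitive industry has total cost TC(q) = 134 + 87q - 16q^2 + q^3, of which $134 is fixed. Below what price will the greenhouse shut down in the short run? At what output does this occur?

$23 per unit, at q = 8

The shutdown price is the minimum of AVC. VC = 87q - 16q^2 + q^3, so AVC = 87 - 16q + q^2.
dAVC/dq = -16 + 2q = 0 gives q = 8. min AVC = 87 - 16·8 + 8^2 = 23.
So the shutdown price is $23.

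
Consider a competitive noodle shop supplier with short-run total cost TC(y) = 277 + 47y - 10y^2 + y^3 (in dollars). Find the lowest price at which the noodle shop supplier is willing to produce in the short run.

The firm shuts down when price falls below the minimum of average variable cost. AVC = VC/y = 47 - 10y + y^2.
dAVC/dy = -10 + 2y = 0 gives y = 5. min AVC = 47 - 10·5 + 5^2 = 22.
So the shutdown price is $22.

$22 per unit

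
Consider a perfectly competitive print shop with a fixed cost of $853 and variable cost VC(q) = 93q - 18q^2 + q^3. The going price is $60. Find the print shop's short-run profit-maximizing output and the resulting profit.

AVC = 93 - 18q + q^2; min AVC = $12 at q = 9. Since P = $60 ≥ min AVC, the firm produces.
With MC = 93 - 36q + 3q^2, P = MC on the upward-sloping part at q* = 11.
TR = 60·11 = 660. TC = 853 + 176 = 1029. Profit = 660 − 1029 = -$369.
By producing, the firm covers all variable cost plus $484 of fixed cost; shutting down would lose the full $853.

Profit = -$369 at q = 11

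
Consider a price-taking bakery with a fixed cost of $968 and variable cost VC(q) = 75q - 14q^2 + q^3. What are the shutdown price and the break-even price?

Shutdown price = min AVC. AVC = 75 - 14q + q^2, with vertex at q = 7 and minimum $26.
ATC = 968/q + 75 - 14q + q^2. Setting dATC/dq = −968/q^2 − 14 + 2q = 0 gives q = 11 (since 2·11^3 − 14·11^2 = 968).
min ATC = 968/11 + 75 − 14·11 + 11^2 = $130. That is the break-even price.
Between these two prices the firm operates at a loss; above $130 it earns a profit.

Shutdown price = $26; break-even price = $130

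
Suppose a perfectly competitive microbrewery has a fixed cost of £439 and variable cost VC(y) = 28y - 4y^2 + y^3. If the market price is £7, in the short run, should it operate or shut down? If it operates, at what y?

Variable cost is VC = 28y - 4y^2 + y^3, so AVC = VC/y = 28 - 4y + y^2 and MC = dTC/dy = 28 - 8y + 3y^2.
AVC is minimized where dAVC/dy = -4 + 2y = 0, at y = 2; min AVC = 28 - 4·2 + 2^2 = £24.
With P < min AVC (£7 < £24), every unit sold adds to the loss.
Best response: produce nothing and absorb the £439 fixed cost.

Shut down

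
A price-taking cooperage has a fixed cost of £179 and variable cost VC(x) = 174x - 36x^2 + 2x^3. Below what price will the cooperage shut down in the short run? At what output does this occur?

£12 per unit, at x = 9

Short-run supply begins at min AVC. From VC = 174x - 36x^2 + 2x^3, AVC = 174 - 36x + 2x^2.
At the minimum of AVC, MC = AVC. MC = 174 - 72x + 6x^2; setting MC = AVC gives 4x^2 - 36x = 0, so x = 9. min AVC = 12.
The firm shuts down for any P below £12.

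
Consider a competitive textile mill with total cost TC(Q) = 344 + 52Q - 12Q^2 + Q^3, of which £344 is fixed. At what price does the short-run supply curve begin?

£16 per unit

The shutdown price is the minimum of AVC. VC = 52Q - 12Q^2 + Q^3, so AVC = 52 - 12Q + Q^2.
dAVC/dQ = -12 + 2Q = 0 gives Q = 6. min AVC = 52 - 12·6 + 6^2 = 16.
So the shutdown price is £16.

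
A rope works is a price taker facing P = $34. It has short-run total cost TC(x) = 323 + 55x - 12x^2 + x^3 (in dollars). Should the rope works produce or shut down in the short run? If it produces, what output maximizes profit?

Variable cost is VC = 55x - 12x^2 + x^3, so AVC = VC/x = 55 - 12x + x^2 and MC = dTC/dx = 55 - 24x + 3x^2.
AVC is minimized where dAVC/dx = -12 + 2x = 0, at x = 6; min AVC = 55 - 12·6 + 6^2 = $19.
Since P = $34 ≥ min AVC = $19, price covers variable cost and the firm should produce.
Set P = MC: 34 = 55 - 24x + 3x^2 → 21 - 24x + 3x^2 = 0. The roots are x = 1 and x = 7; the profit-maximizing output is on the rising part of MC, so x* = 7.
Check: AVC at x = 7 is $20 ≤ P, so revenue covers variable cost.
Profit = P·x − TC = 34·7 − 463 = -$225, a loss, but smaller than the $323 fixed cost the firm would lose by shutting down.

Produce at x = 7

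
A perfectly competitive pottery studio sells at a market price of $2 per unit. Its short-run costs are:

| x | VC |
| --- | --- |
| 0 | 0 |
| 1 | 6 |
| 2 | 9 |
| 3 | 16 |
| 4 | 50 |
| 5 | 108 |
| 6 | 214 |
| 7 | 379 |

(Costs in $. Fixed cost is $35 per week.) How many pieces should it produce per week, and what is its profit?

Tabulate TR − TC: x=0: -35; x=1: -39; x=2: -40; x=3: -45; x=4: -77; x=5: -133; x=6: -237; x=7: -400.
Profit is highest at x = 0. Equivalently, the lowest AVC in the table is 9/2 ≈ $4.50 at x = 2, and P = $2 falls below it — price never covers variable cost, so the firm shuts down and loses only its fixed cost.

x = 0 (shut down); profit = -$35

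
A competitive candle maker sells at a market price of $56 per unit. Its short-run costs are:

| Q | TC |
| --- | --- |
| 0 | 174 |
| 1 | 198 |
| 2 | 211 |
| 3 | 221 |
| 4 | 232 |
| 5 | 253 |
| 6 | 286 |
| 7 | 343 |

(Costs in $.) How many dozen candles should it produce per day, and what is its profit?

Q = 6; profit = $50

Profit at each row (π = 56Q − TC): Q=0: -174; Q=1: -142; Q=2: -99; Q=3: -53; Q=4: -8; Q=5: 27; Q=6: 50; Q=7: 49.
Profit is maximized at Q = 6. AVC there is 112/6 = $18.67 ≤ P, so producing beats shutting down (which would give -$174).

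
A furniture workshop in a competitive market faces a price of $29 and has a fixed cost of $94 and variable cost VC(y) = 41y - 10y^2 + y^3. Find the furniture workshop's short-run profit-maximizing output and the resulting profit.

Profit = -$22 at y = 6

AVC = 41 - 10y + y^2 has its minimum $16 at y = 5; price $29 clears that bar, so the firm operates.
MC = 41 - 20y + 3y^2. Setting P = MC and taking the root on the rising branch gives y* = 6.
TR = 29·6 = 174. TC = 94 + 102 = 196. Profit = 174 − 196 = -$22.
By producing, the firm covers all variable cost plus $72 of fixed cost; shutting down would lose the full $94.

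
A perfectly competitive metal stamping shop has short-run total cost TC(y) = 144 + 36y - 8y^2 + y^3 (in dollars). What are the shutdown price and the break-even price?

Shutdown price = $20; break-even price = $48

AVC = 36 - 8y + y^2; minimized at y = 4, giving min AVC = $20. That is the shutdown price.
ATC = 144/y + 36 - 8y + y^2. Setting dATC/dy = −144/y^2 − 8 + 2y = 0 gives y = 6 (since 2·6^3 − 8·6^2 = 144).
min ATC = 144/6 + 36 − 8·6 + 6^2 = $48. That is the break-even price.
Between these two prices the firm operates at a loss; above $48 it earns a profit.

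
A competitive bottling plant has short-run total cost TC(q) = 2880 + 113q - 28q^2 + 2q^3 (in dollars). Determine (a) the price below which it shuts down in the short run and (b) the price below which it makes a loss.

AVC = 113 - 28q + 2q^2; minimized at q = 7, giving min AVC = $15. That is the shutdown price.
ATC = 2880/q + 113 - 28q + 2q^2. Setting dATC/dq = −2880/q^2 − 28 + 4q = 0 gives q = 12 (since 4·12^3 − 28·12^2 = 2880).
min ATC = 2880/12 + 113 − 28·12 + 2·12^2 = $305. That is the break-even price.
For $15 ≤ P < $305 the firm produces at a loss; below $15 it shuts down.

Shutdown price = $15; break-even price = $305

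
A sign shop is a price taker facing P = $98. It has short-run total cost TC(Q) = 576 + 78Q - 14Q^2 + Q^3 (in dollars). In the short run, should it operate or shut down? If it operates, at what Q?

Variable cost is VC = 78Q - 14Q^2 + Q^3, so AVC = VC/Q = 78 - 14Q + Q^2 and MC = dTC/dQ = 78 - 28Q + 3Q^2.
AVC is minimized where dAVC/dQ = -14 + 2Q = 0, at Q = 7; min AVC = 78 - 14·7 + 7^2 = $29.
P = $98 exceeds min AVC = $29, so the firm stays open.
P = MC gives -20 - 28Q + 3Q^2 = 0, with roots -2/3 and 10. Take the larger (rising MC): Q* = 10.
Check: AVC at Q = 10 is $38 ≤ P, so revenue covers variable cost.
Profit = P·Q − TC = 98·10 − 956 = $24.

Produce at Q = 10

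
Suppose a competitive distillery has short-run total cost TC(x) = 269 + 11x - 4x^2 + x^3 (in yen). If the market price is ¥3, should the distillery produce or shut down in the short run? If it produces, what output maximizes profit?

Shut down

From TC, MC = TC'(x) = 11 - 8x + 3x^2 and AVC = VC/x = 11 - 4x + x^2.
AVC hits its minimum where MC = AVC, at x = 2, giving min AVC = 11 - 4·2 + 2^2 = ¥7.
With P < min AVC (¥3 < ¥7), every unit sold adds to the loss.
Best response: produce nothing and absorb the ¥269 fixed cost.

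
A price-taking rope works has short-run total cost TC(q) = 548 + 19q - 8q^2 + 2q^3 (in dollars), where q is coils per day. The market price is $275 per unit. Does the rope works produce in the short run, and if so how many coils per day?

Variable cost is VC = 19q - 8q^2 + 2q^3, so AVC = VC/q = 19 - 8q + 2q^2 and MC = dTC/dq = 19 - 16q + 6q^2.
The AVC parabola has its vertex at q = 8/4 = 2, where AVC = 19 - 8·2 + 2·2^2 = $11.
Since P = $275 ≥ min AVC = $11, price covers variable cost and the firm should produce.
P = MC gives -256 - 16q + 6q^2 = 0, with roots -16/3 and 8. Take the larger (rising MC): q* = 8.
Check: AVC at q = 8 is $83 ≤ P, so revenue covers variable cost.
Profit = P·q − TC = 275·8 − 1212 = $988.

Produce at q = 8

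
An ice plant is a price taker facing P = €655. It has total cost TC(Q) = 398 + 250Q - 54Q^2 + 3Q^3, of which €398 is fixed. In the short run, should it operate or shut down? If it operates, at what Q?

Produce at Q = 15

From TC, MC = TC'(Q) = 250 - 108Q + 9Q^2 and AVC = VC/Q = 250 - 54Q + 3Q^2.
AVC hits its minimum where MC = AVC, at Q = 9, giving min AVC = 250 - 54·9 + 3·9^2 = €7.
Since P = €655 ≥ min AVC = €7, price covers variable cost and the firm should produce.
Set P = MC: 655 = 250 - 108Q + 9Q^2 → -405 - 108Q + 9Q^2 = 0. The roots are Q = -3 and Q = 15; the profit-maximizing output is on the rising part of MC, so Q* = 15.
Check: AVC at Q = 15 is €115 ≤ P, so revenue covers variable cost.
Profit = P·Q − TC = 655·15 − 2123 = €7702.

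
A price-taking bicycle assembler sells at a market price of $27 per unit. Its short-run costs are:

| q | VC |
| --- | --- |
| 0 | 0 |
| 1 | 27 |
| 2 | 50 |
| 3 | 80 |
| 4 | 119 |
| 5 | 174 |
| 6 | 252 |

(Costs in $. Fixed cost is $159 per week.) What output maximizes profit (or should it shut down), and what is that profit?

q = 2; profit = -$155

Tabulate TR − TC: q=0: -159; q=1: -159; q=2: -155; q=3: -158; q=4: -170; q=5: -198; q=6: -249.
Profit is maximized at q = 2. AVC there is 50/2 = $25 ≤ P, so producing beats shutting down (which would give -$159).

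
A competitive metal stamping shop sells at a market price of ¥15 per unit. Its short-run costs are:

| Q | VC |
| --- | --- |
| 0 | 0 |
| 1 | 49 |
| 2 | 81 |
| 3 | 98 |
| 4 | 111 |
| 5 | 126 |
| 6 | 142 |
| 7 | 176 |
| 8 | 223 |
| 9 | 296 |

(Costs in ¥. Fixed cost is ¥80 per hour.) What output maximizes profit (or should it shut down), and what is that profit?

Q = 0 (shut down); profit = -¥80

Profit at each row (π = 15Q − TC): Q=0: -80; Q=1: -114; Q=2: -131; Q=3: -133; Q=4: -131; Q=5: -131; Q=6: -132; Q=7: -151; Q=8: -183; Q=9: -241.
Profit is highest at Q = 0. Equivalently, the lowest AVC in the table is 142/6 ≈ ¥23.67 at Q = 6, and P = ¥15 falls below it — price never covers variable cost, so the firm shuts down and loses only its fixed cost.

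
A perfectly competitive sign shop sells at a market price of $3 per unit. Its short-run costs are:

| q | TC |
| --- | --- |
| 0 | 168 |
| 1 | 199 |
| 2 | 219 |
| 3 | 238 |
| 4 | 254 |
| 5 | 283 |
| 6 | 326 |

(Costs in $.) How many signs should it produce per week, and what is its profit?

q = 0 (shut down); profit = -$168

Compute π = P·q − TC at each output: q=0: -168; q=1: -196; q=2: -213; q=3: -229; q=4: -242; q=5: -268; q=6: -308.
Profit is highest at q = 0. Equivalently, the lowest AVC in the table is 86/4 ≈ $21.50 at q = 4, and P = $3 falls below it — price never covers variable cost, so the firm shuts down and loses only its fixed cost.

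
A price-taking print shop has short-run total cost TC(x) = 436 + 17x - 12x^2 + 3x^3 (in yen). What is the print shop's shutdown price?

The shutdown price is the minimum of AVC. VC = 17x - 12x^2 + 3x^3, so AVC = 17 - 12x + 3x^2.
At the minimum of AVC, MC = AVC. MC = 17 - 24x + 9x^2; setting MC = AVC gives 6x^2 - 12x = 0, so x = 2. min AVC = 5.
For P < ¥5 the firm produces nothing.

¥5 per unit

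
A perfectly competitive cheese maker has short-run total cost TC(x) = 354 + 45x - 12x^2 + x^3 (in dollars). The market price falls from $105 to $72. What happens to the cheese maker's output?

AVC = 45 - 12x + x^2, minimized at x = 6 where min AVC = $9. MC = 45 - 24x + 3x^2.
With P = $105 above the shutdown price, P = MC gives x = 10.
At P = $72 ≥ min AVC, set P = MC: x = 9. The firm stays open but cuts output.

Output falls from 10 to 9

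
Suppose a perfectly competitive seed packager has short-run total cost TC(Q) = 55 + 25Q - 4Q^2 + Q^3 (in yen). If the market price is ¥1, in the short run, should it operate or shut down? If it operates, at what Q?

Shut down

Strip out fixed cost: VC = 25Q - 4Q^2 + Q^3. Then AVC = 25 - 4Q + Q^2 and MC = 25 - 8Q + 3Q^2.
AVC hits its minimum where MC = AVC, at Q = 2, giving min AVC = 25 - 4·2 + 2^2 = ¥21.
With P < min AVC (¥1 < ¥21), every unit sold adds to the loss.
Shutting down limits the loss to fixed cost, ¥55.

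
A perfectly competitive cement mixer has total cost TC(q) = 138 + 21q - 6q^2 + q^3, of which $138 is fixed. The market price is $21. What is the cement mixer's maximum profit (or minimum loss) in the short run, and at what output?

AVC = 21 - 6q + q^2; min AVC = $12 at q = 3. Since P = $21 ≥ min AVC, the firm produces.
MC = 21 - 12q + 3q^2. Setting P = MC and taking the root on the rising branch gives q* = 4.
TR = 21·4 = 84. TC = 138 + 52 = 190. Profit = 84 − 190 = -$106.
By producing, the firm covers all variable cost plus $32 of fixed cost; shutting down would lose the full $138.

Profit = -$106 at q = 4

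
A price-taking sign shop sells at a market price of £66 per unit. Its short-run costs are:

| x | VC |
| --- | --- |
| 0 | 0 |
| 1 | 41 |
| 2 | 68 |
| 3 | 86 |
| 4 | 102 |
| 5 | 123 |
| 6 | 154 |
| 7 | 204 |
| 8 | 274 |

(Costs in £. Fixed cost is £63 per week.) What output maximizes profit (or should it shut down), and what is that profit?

Profit at each row (π = 66x − TC): x=0: -63; x=1: -38; x=2: 1; x=3: 49; x=4: 99; x=5: 144; x=6: 179; x=7: 195; x=8: 191.
Profit is maximized at x = 7. AVC there is 204/7 = £29.14 ≤ P, so producing beats shutting down (which would give -£63).

x = 7; profit = £195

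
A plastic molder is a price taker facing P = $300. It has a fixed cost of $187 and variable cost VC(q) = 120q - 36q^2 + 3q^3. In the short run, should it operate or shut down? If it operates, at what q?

Variable cost is VC = 120q - 36q^2 + 3q^3, so AVC = VC/q = 120 - 36q + 3q^2 and MC = dTC/dq = 120 - 72q + 9q^2.
AVC is minimized where dAVC/dq = -36 + 6q = 0, at q = 6; min AVC = 120 - 36·6 + 3·6^2 = $12.
Because $300 ≥ $12, revenue can cover variable cost; the firm operates.
Set P = MC: 300 = 120 - 72q + 9q^2 → -180 - 72q + 9q^2 = 0. The roots are q = -2 and q = 10; the profit-maximizing output is on the rising part of MC, so q* = 10.
Check: AVC at q = 10 is $60 ≤ P, so revenue covers variable cost.
Profit = P·q − TC = 300·10 − 787 = $2213.

Produce at q = 10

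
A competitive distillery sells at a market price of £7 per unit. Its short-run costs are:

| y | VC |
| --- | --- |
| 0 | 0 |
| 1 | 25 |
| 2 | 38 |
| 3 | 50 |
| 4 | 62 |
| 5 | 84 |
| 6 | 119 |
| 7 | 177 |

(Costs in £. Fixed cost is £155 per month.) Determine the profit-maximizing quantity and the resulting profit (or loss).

Tabulate TR − TC: y=0: -155; y=1: -173; y=2: -179; y=3: -184; y=4: -189; y=5: -204; y=6: -232; y=7: -283.
Profit is highest at y = 0. Equivalently, the lowest AVC in the table is 62/4 ≈ £15.50 at y = 4, and P = £7 falls below it — price never covers variable cost, so the firm shuts down and loses only its fixed cost.

y = 0 (shut down); profit = -£155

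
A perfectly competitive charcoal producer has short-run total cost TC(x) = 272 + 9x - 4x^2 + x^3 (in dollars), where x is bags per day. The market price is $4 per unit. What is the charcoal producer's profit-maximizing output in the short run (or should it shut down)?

Shut down

From TC, MC = TC'(x) = 9 - 8x + 3x^2 and AVC = VC/x = 9 - 4x + x^2.
AVC hits its minimum where MC = AVC, at x = 2, giving min AVC = 9 - 4·2 + 2^2 = $5.
Since P = $4 < min AVC = $5, price fails to cover variable cost at any output.
Shutting down limits the loss to fixed cost, $272.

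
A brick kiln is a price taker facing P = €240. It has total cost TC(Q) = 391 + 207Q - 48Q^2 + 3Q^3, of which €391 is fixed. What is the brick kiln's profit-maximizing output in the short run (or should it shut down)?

Produce at Q = 11

From TC, MC = TC'(Q) = 207 - 96Q + 9Q^2 and AVC = VC/Q = 207 - 48Q + 3Q^2.
AVC hits its minimum where MC = AVC, at Q = 8, giving min AVC = 207 - 48·8 + 3·8^2 = €15.
P = €240 exceeds min AVC = €15, so the firm stays open.
P = MC gives -33 - 96Q + 9Q^2 = 0, with roots -1/3 and 11. Take the larger (rising MC): Q* = 11.
Check: AVC at Q = 11 is €42 ≤ P, so revenue covers variable cost.
Profit = P·Q − TC = 240·11 − 853 = €1787.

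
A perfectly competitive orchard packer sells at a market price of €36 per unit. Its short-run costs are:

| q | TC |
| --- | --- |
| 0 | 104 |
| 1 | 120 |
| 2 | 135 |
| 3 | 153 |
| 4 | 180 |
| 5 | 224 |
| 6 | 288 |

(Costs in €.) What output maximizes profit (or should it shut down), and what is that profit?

Compute π = P·q − TC at each output: q=0: -104; q=1: -84; q=2: -63; q=3: -45; q=4: -36; q=5: -44; q=6: -72.
Profit is maximized at q = 4. AVC there is 76/4 = €19 ≤ P, so producing beats shutting down (which would give -€104).

q = 4; profit = -€36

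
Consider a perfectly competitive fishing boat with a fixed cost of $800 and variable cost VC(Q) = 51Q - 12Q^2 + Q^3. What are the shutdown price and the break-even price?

Shutdown price = $15; break-even price = $111

AVC = 51 - 12Q + Q^2; minimized at Q = 6, giving min AVC = $15. That is the shutdown price.
ATC = 800/Q + 51 - 12Q + Q^2. Setting dATC/dQ = −800/Q^2 − 12 + 2Q = 0 gives Q = 10 (since 2·10^3 − 12·10^2 = 800).
min ATC = 800/10 + 51 − 12·10 + 10^2 = $111. That is the break-even price.
For $15 ≤ P < $111 the firm produces at a loss; below $15 it shuts down.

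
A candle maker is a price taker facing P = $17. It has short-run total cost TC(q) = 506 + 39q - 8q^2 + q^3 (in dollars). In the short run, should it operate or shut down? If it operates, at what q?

Shut down

From TC, MC = TC'(q) = 39 - 16q + 3q^2 and AVC = VC/q = 39 - 8q + q^2.
AVC hits its minimum where MC = AVC, at q = 4, giving min AVC = 39 - 8·4 + 4^2 = $23.
Since P = $17 < min AVC = $23, price fails to cover variable cost at any output.
The firm minimizes its loss by shutting down and losing only its fixed cost of $506.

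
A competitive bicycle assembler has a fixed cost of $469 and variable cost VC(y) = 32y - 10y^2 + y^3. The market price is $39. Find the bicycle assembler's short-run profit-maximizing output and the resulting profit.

AVC = 32 - 10y + y^2; min AVC = $7 at y = 5. Since P = $39 ≥ min AVC, the firm produces.
MC = 32 - 20y + 3y^2. Setting P = MC and taking the root on the rising branch gives y* = 7.
TR = 39·7 = 273. TC = 469 + 77 = 546. Profit = 273 − 546 = -$273.
That loss of $273 beats the $469 the firm would lose by shutting down; producing recovers $196 of fixed cost.

Profit = -$273 at y = 7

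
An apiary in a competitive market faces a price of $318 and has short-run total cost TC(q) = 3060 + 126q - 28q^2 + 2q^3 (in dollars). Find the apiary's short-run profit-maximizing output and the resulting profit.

Profit = -$180 at q = 12

AVC = 126 - 28q + 2q^2; min AVC = $28 at q = 7. Since P = $318 ≥ min AVC, the firm produces.
MC = 126 - 56q + 6q^2. Setting P = MC and taking the root on the rising branch gives q* = 12.
TR = 318·12 = 3816. TC = 3060 + 936 = 3996. Profit = 3816 − 3996 = -$180.
By producing, the firm covers all variable cost plus $2880 of fixed cost; shutting down would lose the full $3060.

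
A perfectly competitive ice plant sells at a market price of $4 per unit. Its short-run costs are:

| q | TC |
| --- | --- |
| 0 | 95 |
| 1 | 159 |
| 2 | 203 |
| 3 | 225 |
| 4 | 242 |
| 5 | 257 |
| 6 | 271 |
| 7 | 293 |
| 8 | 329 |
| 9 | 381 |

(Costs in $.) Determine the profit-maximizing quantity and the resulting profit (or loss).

q = 0 (shut down); profit = -$95

Profit at each row (π = 4q − TC): q=0: -95; q=1: -155; q=2: -195; q=3: -213; q=4: -226; q=5: -237; q=6: -247; q=7: -265; q=8: -297; q=9: -345.
Profit is highest at q = 0. Equivalently, the lowest AVC in the table is 198/7 ≈ $28.29 at q = 7, and P = $4 falls below it — price never covers variable cost, so the firm shuts down and loses only its fixed cost.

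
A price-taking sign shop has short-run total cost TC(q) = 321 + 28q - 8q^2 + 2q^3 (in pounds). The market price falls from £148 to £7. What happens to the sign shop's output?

MC = 28 - 16q + 6q^2; the shutdown threshold is min AVC = £20 (at q = 2).
At P = £148 ≥ min AVC, set P = MC on the rising branch: q = 6.
At P = £7 < min AVC = £20, price no longer covers variable cost at any output, so the firm shuts down: q = 0.

Output falls from 6 to 0 (the firm shuts down)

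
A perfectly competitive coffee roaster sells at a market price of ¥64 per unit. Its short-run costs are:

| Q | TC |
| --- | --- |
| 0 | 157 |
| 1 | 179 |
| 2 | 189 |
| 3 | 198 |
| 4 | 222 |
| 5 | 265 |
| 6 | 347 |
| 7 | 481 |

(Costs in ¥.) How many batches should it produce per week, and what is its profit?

Profit at each row (π = 64Q − TC): Q=0: -157; Q=1: -115; Q=2: -61; Q=3: -6; Q=4: 34; Q=5: 55; Q=6: 37; Q=7: -33.
Profit is maximized at Q = 5. AVC there is 108/5 = ¥21.60 ≤ P, so producing beats shutting down (which would give -¥157).

Q = 5; profit = ¥55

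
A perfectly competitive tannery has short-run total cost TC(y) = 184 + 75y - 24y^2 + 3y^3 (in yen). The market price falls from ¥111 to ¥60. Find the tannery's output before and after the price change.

AVC = 75 - 24y + 3y^2, minimized at y = 4 where min AVC = ¥27. MC = 75 - 48y + 9y^2.
With P = ¥111 above the shutdown price, P = MC gives y = 6.
At P = ¥60 ≥ min AVC, set P = MC: y = 5. The firm stays open but cuts output.

Output falls from 6 to 5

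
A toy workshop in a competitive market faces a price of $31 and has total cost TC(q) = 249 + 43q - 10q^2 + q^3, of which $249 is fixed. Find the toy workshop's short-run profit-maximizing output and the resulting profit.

Profit = -$177 at q = 6

AVC = 43 - 10q + q^2; min AVC = $18 at q = 5. Since P = $31 ≥ min AVC, the firm produces.
With MC = 43 - 20q + 3q^2, P = MC on the upward-sloping part at q* = 6.
TR = 31·6 = 186. TC = 249 + 114 = 363. Profit = 186 − 363 = -$177.
By producing, the firm covers all variable cost plus $72 of fixed cost; shutting down would lose the full $249.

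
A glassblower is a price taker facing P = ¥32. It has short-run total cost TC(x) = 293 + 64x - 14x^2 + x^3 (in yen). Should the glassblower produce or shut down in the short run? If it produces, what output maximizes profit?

Produce at x = 8

From TC, MC = TC'(x) = 64 - 28x + 3x^2 and AVC = VC/x = 64 - 14x + x^2.
The AVC parabola has its vertex at x = 14/2 = 7, where AVC = 64 - 14·7 + 7^2 = ¥15.
Since P = ¥32 ≥ min AVC = ¥15, price covers variable cost and the firm should produce.
Solving P = MC: 32 - 28x + 3x^2 = 0 ⇒ x = 4/3 or 8. On the upward-sloping branch, x* = 8.
Check: AVC at x = 8 is ¥16 ≤ P, so revenue covers variable cost.
Profit = P·x − TC = 32·8 − 421 = -¥165, a loss, but smaller than the ¥293 fixed cost the firm would lose by shutting down.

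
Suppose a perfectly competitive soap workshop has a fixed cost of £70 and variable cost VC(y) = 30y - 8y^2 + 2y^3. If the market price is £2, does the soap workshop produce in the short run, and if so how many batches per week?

Shut down

From TC, MC = TC'(y) = 30 - 16y + 6y^2 and AVC = VC/y = 30 - 8y + 2y^2.
The AVC parabola has its vertex at y = 8/4 = 2, where AVC = 30 - 8·2 + 2·2^2 = £22.
With P < min AVC (£2 < £22), every unit sold adds to the loss.
Best response: produce nothing and absorb the £70 fixed cost.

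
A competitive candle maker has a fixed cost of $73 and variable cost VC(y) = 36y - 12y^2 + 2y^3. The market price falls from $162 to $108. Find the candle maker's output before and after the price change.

MC = 36 - 24y + 6y^2; the shutdown threshold is min AVC = $18 (at y = 3).
At P = $162 ≥ min AVC, set P = MC on the rising branch: y = 7.
At P = $108 ≥ min AVC, set P = MC: y = 6. The firm stays open but cuts output.

Output falls from 7 to 6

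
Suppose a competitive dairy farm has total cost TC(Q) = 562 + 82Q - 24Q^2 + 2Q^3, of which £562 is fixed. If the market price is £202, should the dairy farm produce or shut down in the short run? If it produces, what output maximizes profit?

Produce at Q = 10

Strip out fixed cost: VC = 82Q - 24Q^2 + 2Q^3. Then AVC = 82 - 24Q + 2Q^2 and MC = 82 - 48Q + 6Q^2.
The AVC parabola has its vertex at Q = 24/4 = 6, where AVC = 82 - 24·6 + 2·6^2 = £10.
P = £202 exceeds min AVC = £10, so the firm stays open.
P = MC gives -120 - 48Q + 6Q^2 = 0, with roots -2 and 10. Take the larger (rising MC): Q* = 10.
Check: AVC at Q = 10 is £42 ≤ P, so revenue covers variable cost.
Profit = P·Q − TC = 202·10 − 982 = £1038.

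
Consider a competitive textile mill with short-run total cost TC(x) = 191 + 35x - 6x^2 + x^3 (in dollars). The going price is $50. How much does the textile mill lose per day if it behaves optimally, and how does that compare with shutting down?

Profit = -$91 at x = 5

AVC = 35 - 6x + x^2 has its minimum $26 at x = 3; price $50 clears that bar, so the firm operates.
MC = 35 - 12x + 3x^2. Setting P = MC and taking the root on the rising branch gives x* = 5.
TR = 50·5 = 250. TC = 191 + 150 = 341. Profit = 250 − 341 = -$91.
By producing, the firm covers all variable cost plus $100 of fixed cost; shutting down would lose the full $191.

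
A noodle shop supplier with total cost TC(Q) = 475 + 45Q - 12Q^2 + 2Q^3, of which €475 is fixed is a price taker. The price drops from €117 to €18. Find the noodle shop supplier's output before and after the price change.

MC = 45 - 24Q + 6Q^2; the shutdown threshold is min AVC = €27 (at Q = 3).
At P = €117 ≥ min AVC, set P = MC on the rising branch: Q = 6.
At P = €18 < min AVC = €27, price no longer covers variable cost at any output, so the firm shuts down: Q = 0.

Output falls from 6 to 0 (the firm shuts down)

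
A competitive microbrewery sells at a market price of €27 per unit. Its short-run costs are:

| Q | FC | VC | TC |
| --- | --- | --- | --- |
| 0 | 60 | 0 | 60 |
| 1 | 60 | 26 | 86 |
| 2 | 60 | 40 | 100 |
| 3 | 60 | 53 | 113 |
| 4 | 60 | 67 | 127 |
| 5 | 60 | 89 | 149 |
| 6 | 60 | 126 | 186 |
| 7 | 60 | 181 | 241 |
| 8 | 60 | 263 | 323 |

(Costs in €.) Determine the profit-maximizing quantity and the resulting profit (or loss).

Q = 5; profit = -€14

Profit at each row (π = 27Q − TC): Q=0: -60; Q=1: -59; Q=2: -46; Q=3: -32; Q=4: -19; Q=5: -14; Q=6: -24; Q=7: -52; Q=8: -107.
Profit is maximized at Q = 5. AVC there is 89/5 = €17.80 ≤ P, so producing beats shutting down (which would give -€60).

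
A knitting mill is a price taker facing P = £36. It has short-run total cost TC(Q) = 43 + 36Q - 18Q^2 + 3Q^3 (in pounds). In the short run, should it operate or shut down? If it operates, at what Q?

Produce at Q = 4

From TC, MC = TC'(Q) = 36 - 36Q + 9Q^2 and AVC = VC/Q = 36 - 18Q + 3Q^2.
The AVC parabola has its vertex at Q = 18/6 = 3, where AVC = 36 - 18·3 + 3·3^2 = £9.
Because £36 ≥ £9, revenue can cover variable cost; the firm operates.
Solving P = MC: -36Q + 9Q^2 = 0 ⇒ Q = 0 or 4. On the upward-sloping branch, Q* = 4.
Check: AVC at Q = 4 is £12 ≤ P, so revenue covers variable cost.
Profit = P·Q − TC = 36·4 − 91 = £53.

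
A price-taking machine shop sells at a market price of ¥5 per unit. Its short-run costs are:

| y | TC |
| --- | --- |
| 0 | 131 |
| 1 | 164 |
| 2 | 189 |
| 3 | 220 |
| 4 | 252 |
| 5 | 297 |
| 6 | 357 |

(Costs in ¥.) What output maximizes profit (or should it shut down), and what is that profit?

Tabulate TR − TC: y=0: -131; y=1: -159; y=2: -179; y=3: -205; y=4: -232; y=5: -272; y=6: -327.
Profit is highest at y = 0. Equivalently, the lowest AVC in the table is 58/2 ≈ ¥29 at y = 2, and P = ¥5 falls below it — price never covers variable cost, so the firm shuts down and loses only its fixed cost.

y = 0 (shut down); profit = -¥131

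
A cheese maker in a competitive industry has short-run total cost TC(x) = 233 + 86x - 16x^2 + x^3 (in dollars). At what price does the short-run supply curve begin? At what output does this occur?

$22 per unit, at x = 8

The shutdown price is the minimum of AVC. VC = 86x - 16x^2 + x^3, so AVC = 86 - 16x + x^2.
At the minimum of AVC, MC = AVC. MC = 86 - 32x + 3x^2; setting MC = AVC gives 2x^2 - 16x = 0, so x = 8. min AVC = 22.
The firm shuts down for any P below $22.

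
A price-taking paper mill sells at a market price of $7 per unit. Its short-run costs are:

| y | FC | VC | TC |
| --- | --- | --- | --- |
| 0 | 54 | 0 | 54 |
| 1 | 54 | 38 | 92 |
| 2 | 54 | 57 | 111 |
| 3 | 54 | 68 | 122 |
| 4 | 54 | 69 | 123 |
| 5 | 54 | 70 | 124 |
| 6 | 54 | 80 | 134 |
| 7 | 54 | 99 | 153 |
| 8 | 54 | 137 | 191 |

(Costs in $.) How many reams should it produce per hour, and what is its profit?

Profit at each row (π = 7y − TC): y=0: -54; y=1: -85; y=2: -97; y=3: -101; y=4: -95; y=5: -89; y=6: -92; y=7: -104; y=8: -135.
Profit is highest at y = 0. Equivalently, the lowest AVC in the table is 80/6 ≈ $13.33 at y = 6, and P = $7 falls below it — price never covers variable cost, so the firm shuts down and loses only its fixed cost.

y = 0 (shut down); profit = -$54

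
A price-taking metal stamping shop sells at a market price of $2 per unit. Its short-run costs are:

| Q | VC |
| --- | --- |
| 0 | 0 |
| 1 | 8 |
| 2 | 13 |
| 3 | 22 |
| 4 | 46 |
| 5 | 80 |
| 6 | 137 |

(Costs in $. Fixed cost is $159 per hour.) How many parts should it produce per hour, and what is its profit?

Compute π = P·Q − TC at each output: Q=0: -159; Q=1: -165; Q=2: -168; Q=3: -175; Q=4: -197; Q=5: -229; Q=6: -284.
Profit is highest at Q = 0. Equivalently, the lowest AVC in the table is 13/2 ≈ $6.50 at Q = 2, and P = $2 falls below it — price never covers variable cost, so the firm shuts down and loses only its fixed cost.

Q = 0 (shut down); profit = -$159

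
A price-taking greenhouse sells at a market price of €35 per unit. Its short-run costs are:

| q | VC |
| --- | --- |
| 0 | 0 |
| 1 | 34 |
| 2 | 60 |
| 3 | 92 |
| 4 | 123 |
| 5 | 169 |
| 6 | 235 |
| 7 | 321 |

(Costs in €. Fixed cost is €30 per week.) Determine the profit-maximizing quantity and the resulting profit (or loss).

Tabulate TR − TC: q=0: -30; q=1: -29; q=2: -20; q=3: -17; q=4: -13; q=5: -24; q=6: -55; q=7: -106.
Profit is maximized at q = 4. AVC there is 123/4 = €30.75 ≤ P, so producing beats shutting down (which would give -€30).

q = 4; profit = -€13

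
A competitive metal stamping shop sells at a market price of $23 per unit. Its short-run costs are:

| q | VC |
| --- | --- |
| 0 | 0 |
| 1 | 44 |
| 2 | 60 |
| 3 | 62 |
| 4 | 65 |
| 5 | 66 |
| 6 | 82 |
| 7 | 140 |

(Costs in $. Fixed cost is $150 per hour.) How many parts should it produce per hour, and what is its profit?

q = 6; profit = -$94

Compute π = P·q − TC at each output: q=0: -150; q=1: -171; q=2: -164; q=3: -143; q=4: -123; q=5: -101; q=6: -94; q=7: -129.
Profit is maximized at q = 6. AVC there is 82/6 = $13.67 ≤ P, so producing beats shutting down (which would give -$150).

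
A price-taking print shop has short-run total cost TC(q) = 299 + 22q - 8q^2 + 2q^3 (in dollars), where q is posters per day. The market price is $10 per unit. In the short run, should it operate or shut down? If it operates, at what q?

From TC, MC = TC'(q) = 22 - 16q + 6q^2 and AVC = VC/q = 22 - 8q + 2q^2.
The AVC parabola has its vertex at q = 8/4 = 2, where AVC = 22 - 8·2 + 2·2^2 = $14.
P = $10 lies below min AVC = $14; no output level covers variable cost.
Best response: produce nothing and absorb the $299 fixed cost.

Shut down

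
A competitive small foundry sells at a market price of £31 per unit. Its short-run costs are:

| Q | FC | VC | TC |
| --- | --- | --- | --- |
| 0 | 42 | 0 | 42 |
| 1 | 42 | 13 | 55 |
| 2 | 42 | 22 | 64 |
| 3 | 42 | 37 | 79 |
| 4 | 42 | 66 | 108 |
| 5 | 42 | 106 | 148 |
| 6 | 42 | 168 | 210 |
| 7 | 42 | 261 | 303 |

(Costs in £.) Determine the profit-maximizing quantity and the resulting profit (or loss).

Compute π = P·Q − TC at each output: Q=0: -42; Q=1: -24; Q=2: -2; Q=3: 14; Q=4: 16; Q=5: 7; Q=6: -24; Q=7: -86.
Profit is maximized at Q = 4. AVC there is 66/4 = £16.50 ≤ P, so producing beats shutting down (which would give -£42).

Q = 4; profit = £16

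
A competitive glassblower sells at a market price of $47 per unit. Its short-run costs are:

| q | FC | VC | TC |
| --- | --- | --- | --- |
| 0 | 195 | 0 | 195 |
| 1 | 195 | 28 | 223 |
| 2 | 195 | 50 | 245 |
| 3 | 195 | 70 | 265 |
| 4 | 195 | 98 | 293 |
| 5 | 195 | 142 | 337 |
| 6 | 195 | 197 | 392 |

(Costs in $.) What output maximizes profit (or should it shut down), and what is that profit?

Tabulate TR − TC: q=0: -195; q=1: -176; q=2: -151; q=3: -124; q=4: -105; q=5: -102; q=6: -110.
Profit is maximized at q = 5. AVC there is 142/5 = $28.40 ≤ P, so producing beats shutting down (which would give -$195).

q = 5; profit = -$102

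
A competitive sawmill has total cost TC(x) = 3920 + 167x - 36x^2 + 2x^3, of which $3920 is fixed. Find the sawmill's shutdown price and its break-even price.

Shutdown price = min AVC. AVC = 167 - 36x + 2x^2, with vertex at x = 9 and minimum $5.
ATC = 3920/x + 167 - 36x + 2x^2. Setting dATC/dx = −3920/x^2 − 36 + 4x = 0 gives x = 14 (since 4·14^3 − 36·14^2 = 3920).
min ATC = 3920/14 + 167 − 36·14 + 2·14^2 = $335. That is the break-even price.
For $5 ≤ P < $335 the firm produces at a loss; below $5 it shuts down.

Shutdown price = $5; break-even price = $335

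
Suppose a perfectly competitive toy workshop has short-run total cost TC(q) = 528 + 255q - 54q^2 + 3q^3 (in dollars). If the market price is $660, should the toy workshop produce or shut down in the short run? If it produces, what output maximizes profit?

Produce at q = 15

Strip out fixed cost: VC = 255q - 54q^2 + 3q^3. Then AVC = 255 - 54q + 3q^2 and MC = 255 - 108q + 9q^2.
AVC hits its minimum where MC = AVC, at q = 9, giving min AVC = 255 - 54·9 + 3·9^2 = $12.
Because $660 ≥ $12, revenue can cover variable cost; the firm operates.
Set P = MC: 660 = 255 - 108q + 9q^2 → -405 - 108q + 9q^2 = 0. The roots are q = -3 and q = 15; the profit-maximizing output is on the rising part of MC, so q* = 15.
Check: AVC at q = 15 is $120 ≤ P, so revenue covers variable cost.
Profit = P·q − TC = 660·15 − 2328 = $7572.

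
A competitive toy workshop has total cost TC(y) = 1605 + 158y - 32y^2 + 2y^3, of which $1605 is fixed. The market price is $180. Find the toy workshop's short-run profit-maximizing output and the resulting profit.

AVC = 158 - 32y + 2y^2; min AVC = $30 at y = 8. Since P = $180 ≥ min AVC, the firm produces.
With MC = 158 - 64y + 6y^2, P = MC on the upward-sloping part at y* = 11.
TR = 180·11 = 1980. TC = 1605 + 528 = 2133. Profit = 1980 − 2133 = -$153.
That loss of $153 beats the $1605 the firm would lose by shutting down; producing recovers $1452 of fixed cost.

Profit = -$153 at y = 11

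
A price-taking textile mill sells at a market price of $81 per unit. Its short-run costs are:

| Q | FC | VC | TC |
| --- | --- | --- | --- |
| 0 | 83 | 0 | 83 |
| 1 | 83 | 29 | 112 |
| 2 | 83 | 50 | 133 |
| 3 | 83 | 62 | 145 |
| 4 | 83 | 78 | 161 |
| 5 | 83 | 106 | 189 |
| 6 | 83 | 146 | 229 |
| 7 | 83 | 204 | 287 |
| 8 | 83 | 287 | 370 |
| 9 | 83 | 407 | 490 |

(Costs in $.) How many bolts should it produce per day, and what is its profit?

Q = 7; profit = $280

Compute π = P·Q − TC at each output: Q=0: -83; Q=1: -31; Q=2: 29; Q=3: 98; Q=4: 163; Q=5: 216; Q=6: 257; Q=7: 280; Q=8: 278; Q=9: 239.
Profit is maximized at Q = 7. AVC there is 204/7 = $29.14 ≤ P, so producing beats shutting down (which would give -$83).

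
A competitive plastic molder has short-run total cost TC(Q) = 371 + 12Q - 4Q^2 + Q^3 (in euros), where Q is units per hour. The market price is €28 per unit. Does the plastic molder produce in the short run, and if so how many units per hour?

Produce at Q = 4

Variable cost is VC = 12Q - 4Q^2 + Q^3, so AVC = VC/Q = 12 - 4Q + Q^2 and MC = dTC/dQ = 12 - 8Q + 3Q^2.
The AVC parabola has its vertex at Q = 4/2 = 2, where AVC = 12 - 4·2 + 2^2 = €8.
P = €28 exceeds min AVC = €8, so the firm stays open.
Solving P = MC: -16 - 8Q + 3Q^2 = 0 ⇒ Q = -4/3 or 4. On the upward-sloping branch, Q* = 4.
Check: AVC at Q = 4 is €12 ≤ P, so revenue covers variable cost.
Profit = P·Q − TC = 28·4 − 419 = -€307, a loss, but smaller than the €371 fixed cost the firm would lose by shutting down.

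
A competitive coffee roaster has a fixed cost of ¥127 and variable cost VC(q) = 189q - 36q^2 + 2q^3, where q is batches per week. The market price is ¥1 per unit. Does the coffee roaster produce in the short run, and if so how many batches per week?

Shut down

From TC, MC = TC'(q) = 189 - 72q + 6q^2 and AVC = VC/q = 189 - 36q + 2q^2.
The AVC parabola has its vertex at q = 36/4 = 9, where AVC = 189 - 36·9 + 2·9^2 = ¥27.
P = ¥1 lies below min AVC = ¥27; no output level covers variable cost.
The firm minimizes its loss by shutting down and losing only its fixed cost of ¥127.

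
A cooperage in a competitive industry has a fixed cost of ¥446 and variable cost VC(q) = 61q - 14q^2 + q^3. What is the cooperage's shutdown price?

¥12 per unit

Short-run supply begins at min AVC. From VC = 61q - 14q^2 + q^3, AVC = 61 - 14q + q^2.
At the minimum of AVC, MC = AVC. MC = 61 - 28q + 3q^2; setting MC = AVC gives 2q^2 - 14q = 0, so q = 7. min AVC = 12.
For P < ¥12 the firm produces nothing.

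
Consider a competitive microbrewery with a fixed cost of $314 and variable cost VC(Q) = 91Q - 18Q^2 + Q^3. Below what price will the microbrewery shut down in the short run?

$10 per unit

Short-run supply begins at min AVC. From VC = 91Q - 18Q^2 + Q^3, AVC = 91 - 18Q + Q^2.
dAVC/dQ = -18 + 2Q = 0 gives Q = 9. min AVC = 91 - 18·9 + 9^2 = 10.
So the shutdown price is $10.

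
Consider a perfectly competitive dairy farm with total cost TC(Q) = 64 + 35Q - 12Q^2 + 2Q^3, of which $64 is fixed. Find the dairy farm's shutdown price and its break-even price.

AVC = 35 - 12Q + 2Q^2; minimized at Q = 3, giving min AVC = $17. That is the shutdown price.
ATC = 64/Q + 35 - 12Q + 2Q^2. Setting dATC/dQ = −64/Q^2 − 12 + 4Q = 0 gives Q = 4 (since 4·4^3 − 12·4^2 = 64).
min ATC = 64/4 + 35 − 12·4 + 2·4^2 = $35. That is the break-even price.
For $17 ≤ P < $35 the firm produces at a loss; below $17 it shuts down.

Shutdown price = $17; break-even price = $35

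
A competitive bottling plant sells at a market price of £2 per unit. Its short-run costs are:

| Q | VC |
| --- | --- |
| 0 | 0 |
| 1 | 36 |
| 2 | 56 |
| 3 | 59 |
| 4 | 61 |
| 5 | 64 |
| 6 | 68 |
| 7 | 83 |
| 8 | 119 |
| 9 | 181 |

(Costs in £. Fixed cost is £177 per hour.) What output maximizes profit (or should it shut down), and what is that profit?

Profit at each row (π = 2Q − TC): Q=0: -177; Q=1: -211; Q=2: -229; Q=3: -230; Q=4: -230; Q=5: -231; Q=6: -233; Q=7: -246; Q=8: -280; Q=9: -340.
Profit is highest at Q = 0. Equivalently, the lowest AVC in the table is 68/6 ≈ £11.33 at Q = 6, and P = £2 falls below it — price never covers variable cost, so the firm shuts down and loses only its fixed cost.

Q = 0 (shut down); profit = -£177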